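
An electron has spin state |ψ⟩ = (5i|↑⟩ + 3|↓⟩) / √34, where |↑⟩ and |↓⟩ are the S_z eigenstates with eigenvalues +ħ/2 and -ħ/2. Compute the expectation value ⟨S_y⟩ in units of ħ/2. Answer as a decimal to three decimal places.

⟨σ_y⟩ = 2 Im(a* b)/(|a|²+|b|²) with a = 5i, b = 3.
a* b = -15i, so ⟨σ_y⟩ = -30/34.
⟨S_y⟩ = (ħ/2)·⟨σ_y⟩.

-0.882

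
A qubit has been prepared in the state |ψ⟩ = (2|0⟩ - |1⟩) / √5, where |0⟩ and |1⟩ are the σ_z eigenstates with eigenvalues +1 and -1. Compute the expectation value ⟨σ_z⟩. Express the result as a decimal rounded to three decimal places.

0.600

⟨σ_z⟩ = |a|² - |b|² divided by |a|²+|b|², with a, b the |0⟩, |1⟩ amplitudes.
= (4 - 1)/5 = 3/5.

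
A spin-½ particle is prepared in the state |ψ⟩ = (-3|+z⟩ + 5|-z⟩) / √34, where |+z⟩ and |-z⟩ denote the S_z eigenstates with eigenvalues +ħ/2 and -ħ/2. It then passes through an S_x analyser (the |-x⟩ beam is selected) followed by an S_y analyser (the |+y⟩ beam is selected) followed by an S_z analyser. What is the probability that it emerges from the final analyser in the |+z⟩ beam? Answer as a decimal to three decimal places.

First analyser (S_x): P(|-x⟩) = |⟨-x|ψ⟩|² = 64/68.
After stage 1 the state is |-x⟩; P(|+y⟩) = |⟨+y|-x⟩|² = 1/2.
After stage 2 the state is |+y⟩; P(|+z⟩) = |⟨+z|+y⟩|² = 1/2.
Joint probability = 64/68 × 1/2 × 1/2 = 0.235.

0.235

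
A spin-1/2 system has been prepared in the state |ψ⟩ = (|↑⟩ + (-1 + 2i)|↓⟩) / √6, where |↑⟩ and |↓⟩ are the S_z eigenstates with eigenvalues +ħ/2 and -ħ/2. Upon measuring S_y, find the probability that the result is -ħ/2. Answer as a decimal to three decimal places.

0.167

|-y⟩ = (|↑⟩ - i|↓⟩)/√2, so ⟨-y|ψ⟩ = (-1 - i) / (√2·√6).
P = |-1 - i|² / 12 = 2/12.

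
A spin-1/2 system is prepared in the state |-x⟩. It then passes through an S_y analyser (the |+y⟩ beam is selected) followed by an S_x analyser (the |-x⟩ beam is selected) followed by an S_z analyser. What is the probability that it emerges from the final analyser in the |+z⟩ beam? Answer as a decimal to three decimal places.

0.125

First analyser (S_y): from |-x⟩, P(|+y⟩) = 1/2.
After stage 1 the state is |+y⟩; P(|-x⟩) = |⟨-x|+y⟩|² = 1/2.
After stage 2 the state is |-x⟩; P(|+z⟩) = |⟨+z|-x⟩|² = 1/2.
Joint probability = 1/2 × 1/2 × 1/2 = 0.125.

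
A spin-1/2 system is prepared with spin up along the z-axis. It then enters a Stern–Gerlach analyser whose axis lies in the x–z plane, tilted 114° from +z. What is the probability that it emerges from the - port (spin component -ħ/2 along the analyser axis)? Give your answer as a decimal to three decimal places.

0.703

For spin-½, the probability of finding spin-up along an axis at angle θ to the initial spin direction is cos²(θ/2); spin-down is sin²(θ/2).
θ = 114°, so P = sin²(57°) ≈ 0.703.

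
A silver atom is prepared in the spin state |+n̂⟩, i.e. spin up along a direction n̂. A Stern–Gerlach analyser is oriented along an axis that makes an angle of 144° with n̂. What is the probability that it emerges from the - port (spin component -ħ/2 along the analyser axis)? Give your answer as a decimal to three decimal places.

For spin-½, the probability of finding spin-up along an axis at angle θ to the initial spin direction is cos²(θ/2); spin-down is sin²(θ/2).
θ = 144°, so P = sin²(72°) ≈ 0.905.

0.905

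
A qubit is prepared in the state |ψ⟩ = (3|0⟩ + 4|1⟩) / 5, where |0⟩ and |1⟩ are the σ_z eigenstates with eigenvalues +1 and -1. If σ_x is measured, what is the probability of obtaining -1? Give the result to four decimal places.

|-x⟩ = (|0⟩ - |1⟩)/√2, so ⟨-x|ψ⟩ = (-1) / (√2·5).
P = |-1|² / 50 = 1/50.

0.0200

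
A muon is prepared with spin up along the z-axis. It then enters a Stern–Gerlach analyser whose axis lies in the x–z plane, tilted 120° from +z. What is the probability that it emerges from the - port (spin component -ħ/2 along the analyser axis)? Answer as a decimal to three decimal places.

0.750

For spin-½, the probability of finding spin-up along an axis at angle θ to the initial spin direction is cos²(θ/2); spin-down is sin²(θ/2).
θ = 120°, so P = sin²(60°) ≈ 0.750.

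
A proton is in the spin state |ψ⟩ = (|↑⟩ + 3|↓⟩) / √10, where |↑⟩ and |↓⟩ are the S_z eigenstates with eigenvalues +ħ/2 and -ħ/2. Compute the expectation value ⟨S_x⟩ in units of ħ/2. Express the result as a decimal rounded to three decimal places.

⟨σ_x⟩ = 2 Re(a* b)/(|a|²+|b|²) with a = 1, b = 3.
a* b = 3, so ⟨σ_x⟩ = 6/10.
⟨S_x⟩ = (ħ/2)·⟨σ_x⟩.

0.600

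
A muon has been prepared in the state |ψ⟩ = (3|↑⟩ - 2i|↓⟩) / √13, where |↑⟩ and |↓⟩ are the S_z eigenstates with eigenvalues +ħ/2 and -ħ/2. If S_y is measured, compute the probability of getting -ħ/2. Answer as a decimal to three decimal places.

0.962

|-y⟩ = (|↑⟩ - i|↓⟩)/√2, so ⟨-y|ψ⟩ = (5) / (√2·√13).
P = |5|² / 26 = 25/26.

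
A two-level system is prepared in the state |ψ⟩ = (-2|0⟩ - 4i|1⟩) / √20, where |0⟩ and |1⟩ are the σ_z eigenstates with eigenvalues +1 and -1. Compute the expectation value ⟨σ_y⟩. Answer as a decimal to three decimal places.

0.800

⟨σ_y⟩ = 2 Im(a* b)/(|a|²+|b|²) with a = -2, b = -4i.
a* b = 8i, so ⟨σ_y⟩ = 16/20.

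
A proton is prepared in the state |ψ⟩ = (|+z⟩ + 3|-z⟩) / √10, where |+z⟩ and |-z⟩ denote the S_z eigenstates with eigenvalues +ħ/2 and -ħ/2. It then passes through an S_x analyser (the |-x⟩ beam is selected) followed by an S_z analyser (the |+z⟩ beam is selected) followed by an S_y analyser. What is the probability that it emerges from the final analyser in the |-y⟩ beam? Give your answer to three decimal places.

First analyser (S_x): P(|-x⟩) = |⟨-x|ψ⟩|² = 4/20.
After stage 1 the state is |-x⟩; P(|+z⟩) = |⟨+z|-x⟩|² = 1/2.
After stage 2 the state is |+z⟩; P(|-y⟩) = |⟨-y|+z⟩|² = 1/2.
Joint probability = 4/20 × 1/2 × 1/2 = 0.050.

0.050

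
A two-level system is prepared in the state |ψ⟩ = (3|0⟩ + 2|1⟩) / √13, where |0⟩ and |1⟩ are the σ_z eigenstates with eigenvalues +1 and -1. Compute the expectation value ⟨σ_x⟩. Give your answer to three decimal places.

0.923

⟨σ_x⟩ = 2 Re(a* b)/(|a|²+|b|²) with a = 3, b = 2.
a* b = 6, so ⟨σ_x⟩ = 12/13.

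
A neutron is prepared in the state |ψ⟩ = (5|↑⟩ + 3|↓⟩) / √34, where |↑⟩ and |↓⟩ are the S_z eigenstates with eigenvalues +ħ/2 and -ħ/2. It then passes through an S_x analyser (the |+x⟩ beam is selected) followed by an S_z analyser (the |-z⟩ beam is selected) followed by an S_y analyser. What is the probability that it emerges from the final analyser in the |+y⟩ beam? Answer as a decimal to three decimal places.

0.235

First analyser (S_x): P(|+x⟩) = |⟨+x|ψ⟩|² = 64/68.
After stage 1 the state is |+x⟩; P(|-z⟩) = |⟨-z|+x⟩|² = 1/2.
After stage 2 the state is |-z⟩; P(|+y⟩) = |⟨+y|-z⟩|² = 1/2.
Joint probability = 64/68 × 1/2 × 1/2 = 0.235.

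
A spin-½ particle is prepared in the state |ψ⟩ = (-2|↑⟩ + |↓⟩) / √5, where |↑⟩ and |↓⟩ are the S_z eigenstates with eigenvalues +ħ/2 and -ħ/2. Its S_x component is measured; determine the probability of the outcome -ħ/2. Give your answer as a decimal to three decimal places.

|-x⟩ = (|↑⟩ - |↓⟩)/√2, so ⟨-x|ψ⟩ = (-3) / (√2·√5).
P = |-3|² / 10 = 9/10.

0.900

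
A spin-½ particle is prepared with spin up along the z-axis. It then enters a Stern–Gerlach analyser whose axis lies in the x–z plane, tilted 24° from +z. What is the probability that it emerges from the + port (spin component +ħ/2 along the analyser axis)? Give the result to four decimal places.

0.9568

For spin-½, the probability of finding spin-up along an axis at angle θ to the initial spin direction is cos²(θ/2); spin-down is sin²(θ/2).
θ = 24°, so P = cos²(12°) ≈ 0.9568.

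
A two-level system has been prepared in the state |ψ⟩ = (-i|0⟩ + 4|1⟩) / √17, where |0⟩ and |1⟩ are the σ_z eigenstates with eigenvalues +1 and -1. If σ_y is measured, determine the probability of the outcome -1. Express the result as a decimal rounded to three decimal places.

0.265

|-y⟩ = (|0⟩ - i|1⟩)/√2, so ⟨-y|ψ⟩ = (3i) / (√2·√17).
P = |3i|² / 34 = 9/34.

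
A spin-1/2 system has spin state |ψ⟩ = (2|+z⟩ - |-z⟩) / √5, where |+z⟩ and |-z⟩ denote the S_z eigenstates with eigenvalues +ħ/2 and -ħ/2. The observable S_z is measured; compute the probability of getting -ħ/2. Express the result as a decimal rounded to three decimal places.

0.200

The -ħ/2 outcome corresponds to |-z⟩. Its amplitude in |ψ⟩ is -1/√5.
P = |-1|² / 5 = 1/5.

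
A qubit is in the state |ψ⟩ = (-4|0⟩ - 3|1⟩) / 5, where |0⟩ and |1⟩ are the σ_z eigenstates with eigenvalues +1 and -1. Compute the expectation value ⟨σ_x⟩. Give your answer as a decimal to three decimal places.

⟨σ_x⟩ = 2 Re(a* b)/(|a|²+|b|²) with a = -4, b = -3.
a* b = 12, so ⟨σ_x⟩ = 24/25.

0.960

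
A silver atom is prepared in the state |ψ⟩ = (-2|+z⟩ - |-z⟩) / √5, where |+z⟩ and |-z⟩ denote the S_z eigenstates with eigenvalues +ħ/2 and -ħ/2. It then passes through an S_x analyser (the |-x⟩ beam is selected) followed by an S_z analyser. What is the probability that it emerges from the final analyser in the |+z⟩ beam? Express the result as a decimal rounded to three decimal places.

0.050

First analyser (S_x): P(|-x⟩) = |⟨-x|ψ⟩|² = 1/10.
After stage 1 the state is |-x⟩; P(|+z⟩) = |⟨+z|-x⟩|² = 1/2.
Joint probability = 1/10 × 1/2 = 0.050.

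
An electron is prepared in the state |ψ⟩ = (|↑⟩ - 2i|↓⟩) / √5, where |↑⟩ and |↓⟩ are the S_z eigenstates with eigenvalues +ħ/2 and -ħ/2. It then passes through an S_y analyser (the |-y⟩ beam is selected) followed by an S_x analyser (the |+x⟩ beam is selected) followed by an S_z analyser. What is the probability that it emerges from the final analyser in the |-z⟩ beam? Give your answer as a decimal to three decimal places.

First analyser (S_y): P(|-y⟩) = |⟨-y|ψ⟩|² = 9/10.
After stage 1 the state is |-y⟩; P(|+x⟩) = |⟨+x|-y⟩|² = 1/2.
After stage 2 the state is |+x⟩; P(|-z⟩) = |⟨-z|+x⟩|² = 1/2.
Joint probability = 9/10 × 1/2 × 1/2 = 0.225.

0.225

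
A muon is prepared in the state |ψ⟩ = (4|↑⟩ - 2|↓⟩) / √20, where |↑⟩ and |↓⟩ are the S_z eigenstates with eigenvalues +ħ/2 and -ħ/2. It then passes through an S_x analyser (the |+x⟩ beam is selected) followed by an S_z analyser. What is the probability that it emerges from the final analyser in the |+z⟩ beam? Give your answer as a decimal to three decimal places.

0.050

First analyser (S_x): P(|+x⟩) = |⟨+x|ψ⟩|² = 4/40.
After stage 1 the state is |+x⟩; P(|+z⟩) = |⟨+z|+x⟩|² = 1/2.
Joint probability = 4/40 × 1/2 = 0.050.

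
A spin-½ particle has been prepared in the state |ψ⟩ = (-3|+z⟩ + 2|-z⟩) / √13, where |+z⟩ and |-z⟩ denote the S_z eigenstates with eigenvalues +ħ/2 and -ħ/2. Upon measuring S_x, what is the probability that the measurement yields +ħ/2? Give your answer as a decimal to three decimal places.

|+x⟩ = (|+z⟩ + |-z⟩)/√2, so ⟨+x|ψ⟩ = (-1) / (√2·√13).
P = |-1|² / 26 = 1/26.

0.038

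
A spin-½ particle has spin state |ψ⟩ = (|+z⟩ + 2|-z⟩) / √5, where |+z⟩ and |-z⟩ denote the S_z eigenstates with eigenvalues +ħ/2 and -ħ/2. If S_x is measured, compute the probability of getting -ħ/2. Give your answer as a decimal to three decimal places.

|-x⟩ = (|+z⟩ - |-z⟩)/√2, so ⟨-x|ψ⟩ = (-1) / (√2·√5).
P = |-1|² / 10 = 1/10.

0.100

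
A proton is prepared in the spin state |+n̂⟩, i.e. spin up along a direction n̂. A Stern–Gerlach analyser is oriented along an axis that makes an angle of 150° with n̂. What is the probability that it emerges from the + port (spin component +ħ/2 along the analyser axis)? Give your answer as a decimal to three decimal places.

For spin-½, the probability of finding spin-up along an axis at angle θ to the initial spin direction is cos²(θ/2); spin-down is sin²(θ/2).
θ = 150°, so P = cos²(75°) ≈ 0.067.

0.067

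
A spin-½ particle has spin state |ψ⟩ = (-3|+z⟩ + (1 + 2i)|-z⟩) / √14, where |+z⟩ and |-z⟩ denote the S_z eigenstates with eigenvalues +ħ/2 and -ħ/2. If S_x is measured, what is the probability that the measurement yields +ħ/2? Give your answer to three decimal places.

|+x⟩ = (|+z⟩ + |-z⟩)/√2, so ⟨+x|ψ⟩ = (-2 + 2i) / (√2·√14).
P = |-2 + 2i|² / 28 = 8/28.

0.286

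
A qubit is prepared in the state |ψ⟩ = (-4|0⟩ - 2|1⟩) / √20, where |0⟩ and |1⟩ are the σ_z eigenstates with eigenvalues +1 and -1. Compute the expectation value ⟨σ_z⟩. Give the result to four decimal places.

⟨σ_z⟩ = |a|² - |b|² divided by |a|²+|b|², with a, b the |0⟩, |1⟩ amplitudes.
= (16 - 4)/20 = 12/20.

0.6000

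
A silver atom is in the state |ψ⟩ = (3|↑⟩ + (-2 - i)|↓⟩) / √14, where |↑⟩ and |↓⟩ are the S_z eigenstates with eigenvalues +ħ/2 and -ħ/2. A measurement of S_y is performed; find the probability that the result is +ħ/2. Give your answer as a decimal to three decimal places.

0.286

|+y⟩ = (|↑⟩ + i|↓⟩)/√2, so ⟨+y|ψ⟩ = (2 + 2i) / (√2·√14).
P = |2 + 2i|² / 28 = 8/28.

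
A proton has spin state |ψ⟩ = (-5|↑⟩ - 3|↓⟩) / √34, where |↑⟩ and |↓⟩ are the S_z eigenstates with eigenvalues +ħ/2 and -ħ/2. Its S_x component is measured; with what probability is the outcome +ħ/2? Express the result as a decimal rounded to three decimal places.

0.941

|+x⟩ = (|↑⟩ + |↓⟩)/√2, so ⟨+x|ψ⟩ = (-8) / (√2·√34).
P = |-8|² / 68 = 64/68.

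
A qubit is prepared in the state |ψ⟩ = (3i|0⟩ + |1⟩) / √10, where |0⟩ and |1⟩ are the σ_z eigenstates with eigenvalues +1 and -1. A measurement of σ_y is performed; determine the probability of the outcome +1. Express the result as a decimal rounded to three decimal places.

|+y⟩ = (|0⟩ + i|1⟩)/√2, so ⟨+y|ψ⟩ = (2i) / (√2·√10).
P = |2i|² / 20 = 4/20.

0.200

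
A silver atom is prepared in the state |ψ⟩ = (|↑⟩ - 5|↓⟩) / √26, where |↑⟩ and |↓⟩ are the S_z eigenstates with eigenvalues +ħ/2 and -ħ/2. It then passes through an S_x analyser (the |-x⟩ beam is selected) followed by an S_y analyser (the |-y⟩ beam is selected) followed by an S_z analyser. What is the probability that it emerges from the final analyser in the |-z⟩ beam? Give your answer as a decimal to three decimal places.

First analyser (S_x): P(|-x⟩) = |⟨-x|ψ⟩|² = 36/52.
After stage 1 the state is |-x⟩; P(|-y⟩) = |⟨-y|-x⟩|² = 1/2.
After stage 2 the state is |-y⟩; P(|-z⟩) = |⟨-z|-y⟩|² = 1/2.
Joint probability = 36/52 × 1/2 × 1/2 = 0.173.

0.173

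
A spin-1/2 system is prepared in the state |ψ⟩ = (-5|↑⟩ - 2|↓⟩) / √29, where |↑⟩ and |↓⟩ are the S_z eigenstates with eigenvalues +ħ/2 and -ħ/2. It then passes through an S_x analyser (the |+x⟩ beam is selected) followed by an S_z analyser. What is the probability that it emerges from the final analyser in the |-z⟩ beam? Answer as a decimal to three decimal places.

0.422

First analyser (S_x): P(|+x⟩) = |⟨+x|ψ⟩|² = 49/58.
After stage 1 the state is |+x⟩; P(|-z⟩) = |⟨-z|+x⟩|² = 1/2.
Joint probability = 49/58 × 1/2 = 0.422.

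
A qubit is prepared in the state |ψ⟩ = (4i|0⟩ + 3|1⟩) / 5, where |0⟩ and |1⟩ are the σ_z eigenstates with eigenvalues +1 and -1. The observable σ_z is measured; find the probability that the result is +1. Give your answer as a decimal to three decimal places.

0.640

The +1 outcome corresponds to |0⟩. Its amplitude in |ψ⟩ is 4i/5.
P = |4i|² / 25 = 16/25.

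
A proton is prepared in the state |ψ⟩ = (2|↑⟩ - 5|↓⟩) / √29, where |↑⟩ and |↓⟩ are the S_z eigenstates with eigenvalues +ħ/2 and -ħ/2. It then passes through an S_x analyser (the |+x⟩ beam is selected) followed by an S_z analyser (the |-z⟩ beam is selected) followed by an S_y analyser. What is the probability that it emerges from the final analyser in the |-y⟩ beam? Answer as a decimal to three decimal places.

0.039

First analyser (S_x): P(|+x⟩) = |⟨+x|ψ⟩|² = 9/58.
After stage 1 the state is |+x⟩; P(|-z⟩) = |⟨-z|+x⟩|² = 1/2.
After stage 2 the state is |-z⟩; P(|-y⟩) = |⟨-y|-z⟩|² = 1/2.
Joint probability = 9/58 × 1/2 × 1/2 = 0.039.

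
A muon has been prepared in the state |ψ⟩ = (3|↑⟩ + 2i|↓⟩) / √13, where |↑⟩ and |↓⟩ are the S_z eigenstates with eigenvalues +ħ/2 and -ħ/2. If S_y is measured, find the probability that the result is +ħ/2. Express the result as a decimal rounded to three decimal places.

|+y⟩ = (|↑⟩ + i|↓⟩)/√2, so ⟨+y|ψ⟩ = (5) / (√2·√13).
P = |5|² / 26 = 25/26.

0.962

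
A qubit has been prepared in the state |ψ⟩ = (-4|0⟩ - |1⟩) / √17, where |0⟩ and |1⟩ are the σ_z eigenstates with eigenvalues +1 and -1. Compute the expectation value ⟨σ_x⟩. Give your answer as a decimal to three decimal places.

0.471

⟨σ_x⟩ = 2 Re(a* b)/(|a|²+|b|²) with a = -4, b = -1.
a* b = 4, so ⟨σ_x⟩ = 8/17.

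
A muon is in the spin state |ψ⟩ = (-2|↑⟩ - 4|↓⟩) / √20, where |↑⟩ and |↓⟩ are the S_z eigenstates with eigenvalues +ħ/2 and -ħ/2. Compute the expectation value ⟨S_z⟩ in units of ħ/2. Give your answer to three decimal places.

⟨σ_z⟩ = |a|² - |b|² divided by |a|²+|b|², with a, b the |↑⟩, |↓⟩ amplitudes.
= (4 - 16)/20 = -12/20.
⟨S_z⟩ = (ħ/2)·⟨σ_z⟩.

-0.600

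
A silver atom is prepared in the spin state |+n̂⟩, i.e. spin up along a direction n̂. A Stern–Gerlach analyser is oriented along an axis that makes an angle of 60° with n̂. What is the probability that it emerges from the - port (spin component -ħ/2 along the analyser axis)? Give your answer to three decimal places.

0.250

For spin-½, the probability of finding spin-up along an axis at angle θ to the initial spin direction is cos²(θ/2); spin-down is sin²(θ/2).
θ = 60°, so P = sin²(30°) ≈ 0.250.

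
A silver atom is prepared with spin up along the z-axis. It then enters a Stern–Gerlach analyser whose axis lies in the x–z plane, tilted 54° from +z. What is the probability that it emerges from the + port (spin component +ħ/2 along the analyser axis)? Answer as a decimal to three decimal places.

For spin-½, the probability of finding spin-up along an axis at angle θ to the initial spin direction is cos²(θ/2); spin-down is sin²(θ/2).
θ = 54°, so P = cos²(27°) ≈ 0.794.

0.794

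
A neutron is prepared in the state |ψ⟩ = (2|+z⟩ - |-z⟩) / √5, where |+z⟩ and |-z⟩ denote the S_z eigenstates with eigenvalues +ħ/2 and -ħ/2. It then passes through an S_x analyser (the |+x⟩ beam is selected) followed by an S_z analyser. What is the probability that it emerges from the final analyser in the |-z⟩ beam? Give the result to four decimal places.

0.0500

First analyser (S_x): P(|+x⟩) = |⟨+x|ψ⟩|² = 1/10.
After stage 1 the state is |+x⟩; P(|-z⟩) = |⟨-z|+x⟩|² = 1/2.
Joint probability = 1/10 × 1/2 = 0.0500.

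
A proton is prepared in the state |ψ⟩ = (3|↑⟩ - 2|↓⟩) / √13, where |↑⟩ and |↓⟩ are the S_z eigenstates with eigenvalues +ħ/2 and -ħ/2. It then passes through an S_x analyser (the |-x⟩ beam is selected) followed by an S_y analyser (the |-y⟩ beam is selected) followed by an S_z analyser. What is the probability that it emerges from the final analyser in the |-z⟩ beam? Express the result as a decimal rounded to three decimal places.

0.240

First analyser (S_x): P(|-x⟩) = |⟨-x|ψ⟩|² = 25/26.
After stage 1 the state is |-x⟩; P(|-y⟩) = |⟨-y|-x⟩|² = 1/2.
After stage 2 the state is |-y⟩; P(|-z⟩) = |⟨-z|-y⟩|² = 1/2.
Joint probability = 25/26 × 1/2 × 1/2 = 0.240.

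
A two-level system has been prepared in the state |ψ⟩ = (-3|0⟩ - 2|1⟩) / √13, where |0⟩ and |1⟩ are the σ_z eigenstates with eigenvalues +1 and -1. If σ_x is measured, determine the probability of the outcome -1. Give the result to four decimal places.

0.0385

|-x⟩ = (|0⟩ - |1⟩)/√2, so ⟨-x|ψ⟩ = (-1) / (√2·√13).
P = |-1|² / 26 = 1/26.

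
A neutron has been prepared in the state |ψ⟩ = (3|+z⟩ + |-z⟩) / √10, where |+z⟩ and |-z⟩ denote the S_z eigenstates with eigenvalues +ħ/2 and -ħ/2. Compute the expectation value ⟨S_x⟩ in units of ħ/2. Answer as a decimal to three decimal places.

0.600

⟨σ_x⟩ = 2 Re(a* b)/(|a|²+|b|²) with a = 3, b = 1.
a* b = 3, so ⟨σ_x⟩ = 6/10.
⟨S_x⟩ = (ħ/2)·⟨σ_x⟩.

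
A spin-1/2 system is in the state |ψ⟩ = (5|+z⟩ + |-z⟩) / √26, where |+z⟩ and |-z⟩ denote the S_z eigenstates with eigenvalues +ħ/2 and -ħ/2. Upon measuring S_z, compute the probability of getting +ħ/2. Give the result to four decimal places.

The +ħ/2 outcome corresponds to |+z⟩. Its amplitude in |ψ⟩ is 5/√26.
P = |5|² / 26 = 25/26.

0.9615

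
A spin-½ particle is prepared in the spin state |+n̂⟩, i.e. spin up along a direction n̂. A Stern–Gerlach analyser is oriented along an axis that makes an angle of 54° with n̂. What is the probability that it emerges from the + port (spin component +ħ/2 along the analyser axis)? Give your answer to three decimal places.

For spin-½, the probability of finding spin-up along an axis at angle θ to the initial spin direction is cos²(θ/2); spin-down is sin²(θ/2).
θ = 54°, so P = cos²(27°) ≈ 0.794.

0.794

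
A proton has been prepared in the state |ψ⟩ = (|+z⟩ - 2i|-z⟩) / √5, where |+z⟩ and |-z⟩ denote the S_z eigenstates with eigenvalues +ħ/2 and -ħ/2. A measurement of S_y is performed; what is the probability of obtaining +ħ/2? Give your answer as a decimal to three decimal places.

|+y⟩ = (|+z⟩ + i|-z⟩)/√2, so ⟨+y|ψ⟩ = (-1) / (√2·√5).
P = |-1|² / 10 = 1/10.

0.100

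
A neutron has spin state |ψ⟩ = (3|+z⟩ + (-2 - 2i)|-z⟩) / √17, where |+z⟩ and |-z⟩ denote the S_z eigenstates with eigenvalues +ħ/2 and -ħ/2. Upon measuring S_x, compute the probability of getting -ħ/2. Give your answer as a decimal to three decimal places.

|-x⟩ = (|+z⟩ - |-z⟩)/√2, so ⟨-x|ψ⟩ = (5 + 2i) / (√2·√17).
P = |5 + 2i|² / 34 = 29/34.

0.853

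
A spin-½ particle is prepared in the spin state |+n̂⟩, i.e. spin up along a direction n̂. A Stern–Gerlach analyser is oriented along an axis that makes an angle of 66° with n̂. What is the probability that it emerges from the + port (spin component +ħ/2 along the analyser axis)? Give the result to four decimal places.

For spin-½, the probability of finding spin-up along an axis at angle θ to the initial spin direction is cos²(θ/2); spin-down is sin²(θ/2).
θ = 66°, so P = cos²(33°) ≈ 0.7034.

0.7034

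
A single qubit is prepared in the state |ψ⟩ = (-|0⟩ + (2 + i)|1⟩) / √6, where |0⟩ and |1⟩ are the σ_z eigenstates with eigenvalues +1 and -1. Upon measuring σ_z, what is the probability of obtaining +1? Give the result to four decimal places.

The +1 outcome corresponds to |0⟩. Its amplitude in |ψ⟩ is -1/√6.
P = |-1|² / 6 = 1/6.

0.1667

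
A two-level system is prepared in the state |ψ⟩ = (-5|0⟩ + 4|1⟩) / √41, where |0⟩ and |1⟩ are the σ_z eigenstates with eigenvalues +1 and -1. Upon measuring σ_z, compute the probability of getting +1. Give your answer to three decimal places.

The +1 outcome corresponds to |0⟩. Its amplitude in |ψ⟩ is -5/√41.
P = |-5|² / 41 = 25/41.

0.610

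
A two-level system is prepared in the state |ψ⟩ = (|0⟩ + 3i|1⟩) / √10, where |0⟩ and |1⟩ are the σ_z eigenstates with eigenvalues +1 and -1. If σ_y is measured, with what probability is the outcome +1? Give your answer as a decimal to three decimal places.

|+y⟩ = (|0⟩ + i|1⟩)/√2, so ⟨+y|ψ⟩ = (4) / (√2·√10).
P = |4|² / 20 = 16/20.

0.800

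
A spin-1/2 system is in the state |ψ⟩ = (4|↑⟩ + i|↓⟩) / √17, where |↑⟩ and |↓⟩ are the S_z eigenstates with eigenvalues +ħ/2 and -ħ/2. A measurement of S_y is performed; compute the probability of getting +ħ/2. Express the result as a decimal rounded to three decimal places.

0.735

|+y⟩ = (|↑⟩ + i|↓⟩)/√2, so ⟨+y|ψ⟩ = (5) / (√2·√17).
P = |5|² / 34 = 25/34.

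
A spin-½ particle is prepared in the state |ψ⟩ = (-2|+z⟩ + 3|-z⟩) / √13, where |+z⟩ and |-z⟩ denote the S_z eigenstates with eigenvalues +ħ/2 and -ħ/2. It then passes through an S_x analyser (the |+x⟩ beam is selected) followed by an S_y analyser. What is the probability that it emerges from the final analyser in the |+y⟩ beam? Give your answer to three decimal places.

First analyser (S_x): P(|+x⟩) = |⟨+x|ψ⟩|² = 1/26.
After stage 1 the state is |+x⟩; P(|+y⟩) = |⟨+y|+x⟩|² = 1/2.
Joint probability = 1/26 × 1/2 = 0.019.

0.019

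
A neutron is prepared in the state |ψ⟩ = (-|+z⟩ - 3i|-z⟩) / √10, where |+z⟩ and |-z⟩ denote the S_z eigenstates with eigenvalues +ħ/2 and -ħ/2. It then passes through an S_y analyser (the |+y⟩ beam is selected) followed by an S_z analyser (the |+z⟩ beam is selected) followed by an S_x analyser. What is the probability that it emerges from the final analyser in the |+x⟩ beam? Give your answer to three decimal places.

0.200

First analyser (S_y): P(|+y⟩) = |⟨+y|ψ⟩|² = 16/20.
After stage 1 the state is |+y⟩; P(|+z⟩) = |⟨+z|+y⟩|² = 1/2.
After stage 2 the state is |+z⟩; P(|+x⟩) = |⟨+x|+z⟩|² = 1/2.
Joint probability = 16/20 × 1/2 × 1/2 = 0.200.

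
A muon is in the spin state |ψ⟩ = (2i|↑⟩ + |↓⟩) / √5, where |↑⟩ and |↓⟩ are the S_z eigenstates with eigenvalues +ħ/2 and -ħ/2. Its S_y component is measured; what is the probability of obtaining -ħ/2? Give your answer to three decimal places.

|-y⟩ = (|↑⟩ - i|↓⟩)/√2, so ⟨-y|ψ⟩ = (3i) / (√2·√5).
P = |3i|² / 10 = 9/10.

0.900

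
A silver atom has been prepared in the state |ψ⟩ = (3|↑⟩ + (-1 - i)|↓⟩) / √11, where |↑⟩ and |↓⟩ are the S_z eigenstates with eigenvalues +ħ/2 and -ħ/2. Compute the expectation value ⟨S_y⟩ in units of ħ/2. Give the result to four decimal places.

⟨σ_y⟩ = 2 Im(a* b)/(|a|²+|b|²) with a = 3, b = (-1 - i).
a* b = (-3 - 3i), so ⟨σ_y⟩ = -6/11.
⟨S_y⟩ = (ħ/2)·⟨σ_y⟩.

-0.5455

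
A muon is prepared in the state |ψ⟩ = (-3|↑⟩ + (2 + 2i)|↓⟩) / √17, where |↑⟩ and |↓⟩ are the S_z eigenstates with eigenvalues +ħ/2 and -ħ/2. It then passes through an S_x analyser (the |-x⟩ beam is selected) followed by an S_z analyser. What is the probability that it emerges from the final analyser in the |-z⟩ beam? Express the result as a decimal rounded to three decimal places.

0.426

First analyser (S_x): P(|-x⟩) = |⟨-x|ψ⟩|² = 29/34.
After stage 1 the state is |-x⟩; P(|-z⟩) = |⟨-z|-x⟩|² = 1/2.
Joint probability = 29/34 × 1/2 = 0.426.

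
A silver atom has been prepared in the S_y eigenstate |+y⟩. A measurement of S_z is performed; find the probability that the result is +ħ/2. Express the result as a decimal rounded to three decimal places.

In the S_z basis, |+y⟩ = (|↑⟩ + i|↓⟩)/√2 and |+z⟩ = |↑⟩.
|⟨+z|+y⟩|² = 1/2.

0.500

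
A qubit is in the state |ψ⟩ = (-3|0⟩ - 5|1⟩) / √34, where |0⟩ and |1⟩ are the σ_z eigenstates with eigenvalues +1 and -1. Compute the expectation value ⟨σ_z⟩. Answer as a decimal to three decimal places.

⟨σ_z⟩ = |a|² - |b|² divided by |a|²+|b|², with a, b the |0⟩, |1⟩ amplitudes.
= (9 - 25)/34 = -16/34.

-0.471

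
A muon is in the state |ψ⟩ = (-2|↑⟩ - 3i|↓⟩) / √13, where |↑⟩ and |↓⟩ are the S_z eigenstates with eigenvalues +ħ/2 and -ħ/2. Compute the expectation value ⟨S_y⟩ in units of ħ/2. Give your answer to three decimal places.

0.923

⟨σ_y⟩ = 2 Im(a* b)/(|a|²+|b|²) with a = -2, b = -3i.
a* b = 6i, so ⟨σ_y⟩ = 12/13.
⟨S_y⟩ = (ħ/2)·⟨σ_y⟩.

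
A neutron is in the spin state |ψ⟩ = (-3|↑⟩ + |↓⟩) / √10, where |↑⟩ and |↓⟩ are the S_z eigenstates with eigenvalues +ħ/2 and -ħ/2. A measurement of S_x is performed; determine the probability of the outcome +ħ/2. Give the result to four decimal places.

0.2000

|+x⟩ = (|↑⟩ + |↓⟩)/√2, so ⟨+x|ψ⟩ = (-2) / (√2·√10).
P = |-2|² / 20 = 4/20.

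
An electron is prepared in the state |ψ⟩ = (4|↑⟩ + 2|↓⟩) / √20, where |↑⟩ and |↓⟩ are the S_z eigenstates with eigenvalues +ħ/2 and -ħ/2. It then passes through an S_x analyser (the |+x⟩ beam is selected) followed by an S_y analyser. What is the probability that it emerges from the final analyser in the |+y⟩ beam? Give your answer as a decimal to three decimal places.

First analyser (S_x): P(|+x⟩) = |⟨+x|ψ⟩|² = 36/40.
After stage 1 the state is |+x⟩; P(|+y⟩) = |⟨+y|+x⟩|² = 1/2.
Joint probability = 36/40 × 1/2 = 0.450.

0.450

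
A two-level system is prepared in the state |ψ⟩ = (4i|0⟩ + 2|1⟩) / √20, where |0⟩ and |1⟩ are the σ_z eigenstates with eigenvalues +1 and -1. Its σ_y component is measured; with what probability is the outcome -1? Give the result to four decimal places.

0.9000

|-y⟩ = (|0⟩ - i|1⟩)/√2, so ⟨-y|ψ⟩ = (6i) / (√2·√20).
P = |6i|² / 40 = 36/40.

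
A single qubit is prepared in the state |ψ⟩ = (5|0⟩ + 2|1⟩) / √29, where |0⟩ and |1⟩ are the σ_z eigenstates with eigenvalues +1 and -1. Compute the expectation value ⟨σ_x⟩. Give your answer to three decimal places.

0.690

⟨σ_x⟩ = 2 Re(a* b)/(|a|²+|b|²) with a = 5, b = 2.
a* b = 10, so ⟨σ_x⟩ = 20/29.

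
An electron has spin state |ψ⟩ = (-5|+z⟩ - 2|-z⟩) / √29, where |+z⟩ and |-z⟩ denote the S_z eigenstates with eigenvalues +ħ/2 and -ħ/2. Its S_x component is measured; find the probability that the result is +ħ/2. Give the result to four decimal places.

|+x⟩ = (|+z⟩ + |-z⟩)/√2, so ⟨+x|ψ⟩ = (-7) / (√2·√29).
P = |-7|² / 58 = 49/58.

0.8448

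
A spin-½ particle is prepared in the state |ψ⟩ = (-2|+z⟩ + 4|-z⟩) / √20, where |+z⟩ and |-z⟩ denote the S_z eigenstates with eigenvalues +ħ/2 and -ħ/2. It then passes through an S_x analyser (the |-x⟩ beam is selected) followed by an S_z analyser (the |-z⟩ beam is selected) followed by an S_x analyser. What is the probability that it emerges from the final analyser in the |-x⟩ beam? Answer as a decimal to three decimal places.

First analyser (S_x): P(|-x⟩) = |⟨-x|ψ⟩|² = 36/40.
After stage 1 the state is |-x⟩; P(|-z⟩) = |⟨-z|-x⟩|² = 1/2.
After stage 2 the state is |-z⟩; P(|-x⟩) = |⟨-x|-z⟩|² = 1/2.
Joint probability = 36/40 × 1/2 × 1/2 = 0.225.

0.225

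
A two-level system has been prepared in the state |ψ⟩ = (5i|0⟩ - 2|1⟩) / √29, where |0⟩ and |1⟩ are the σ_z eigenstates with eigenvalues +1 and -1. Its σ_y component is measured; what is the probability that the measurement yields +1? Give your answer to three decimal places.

|+y⟩ = (|0⟩ + i|1⟩)/√2, so ⟨+y|ψ⟩ = (7i) / (√2·√29).
P = |7i|² / 58 = 49/58.

0.845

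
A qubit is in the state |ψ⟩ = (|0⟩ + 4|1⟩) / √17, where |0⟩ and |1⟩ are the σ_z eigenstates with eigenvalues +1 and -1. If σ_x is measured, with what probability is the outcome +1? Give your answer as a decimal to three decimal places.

0.735

|+x⟩ = (|0⟩ + |1⟩)/√2, so ⟨+x|ψ⟩ = (5) / (√2·√17).
P = |5|² / 34 = 25/34.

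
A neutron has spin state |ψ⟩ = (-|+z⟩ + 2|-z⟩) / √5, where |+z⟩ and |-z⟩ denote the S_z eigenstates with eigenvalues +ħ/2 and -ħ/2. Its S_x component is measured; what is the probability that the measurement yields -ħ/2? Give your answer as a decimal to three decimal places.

0.900

|-x⟩ = (|+z⟩ - |-z⟩)/√2, so ⟨-x|ψ⟩ = (-3) / (√2·√5).
P = |-3|² / 10 = 9/10.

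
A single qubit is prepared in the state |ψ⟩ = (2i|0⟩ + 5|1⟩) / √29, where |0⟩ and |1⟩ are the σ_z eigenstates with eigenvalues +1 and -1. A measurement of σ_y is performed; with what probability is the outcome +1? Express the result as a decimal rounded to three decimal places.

0.155

|+y⟩ = (|0⟩ + i|1⟩)/√2, so ⟨+y|ψ⟩ = (-3i) / (√2·√29).
P = |-3i|² / 58 = 9/58.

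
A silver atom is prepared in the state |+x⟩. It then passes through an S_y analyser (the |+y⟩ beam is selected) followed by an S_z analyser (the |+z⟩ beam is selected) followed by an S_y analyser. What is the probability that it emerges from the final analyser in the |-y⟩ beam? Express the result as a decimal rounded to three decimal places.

First analyser (S_y): from |+x⟩, P(|+y⟩) = 1/2.
After stage 1 the state is |+y⟩; P(|+z⟩) = |⟨+z|+y⟩|² = 1/2.
After stage 2 the state is |+z⟩; P(|-y⟩) = |⟨-y|+z⟩|² = 1/2.
Joint probability = 1/2 × 1/2 × 1/2 = 0.125.

0.125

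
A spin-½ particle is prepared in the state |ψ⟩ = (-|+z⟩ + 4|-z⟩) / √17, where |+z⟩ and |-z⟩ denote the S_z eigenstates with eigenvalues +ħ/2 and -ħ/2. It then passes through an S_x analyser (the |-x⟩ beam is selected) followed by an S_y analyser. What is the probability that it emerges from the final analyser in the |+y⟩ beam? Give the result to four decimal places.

First analyser (S_x): P(|-x⟩) = |⟨-x|ψ⟩|² = 25/34.
After stage 1 the state is |-x⟩; P(|+y⟩) = |⟨+y|-x⟩|² = 1/2.
Joint probability = 25/34 × 1/2 = 0.3676.

0.3676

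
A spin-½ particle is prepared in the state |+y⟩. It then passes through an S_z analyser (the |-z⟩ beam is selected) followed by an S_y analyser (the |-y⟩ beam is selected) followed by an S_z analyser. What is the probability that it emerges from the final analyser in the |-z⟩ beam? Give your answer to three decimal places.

0.125

First analyser (S_z): from |+y⟩, P(|-z⟩) = 1/2.
After stage 1 the state is |-z⟩; P(|-y⟩) = |⟨-y|-z⟩|² = 1/2.
After stage 2 the state is |-y⟩; P(|-z⟩) = |⟨-z|-y⟩|² = 1/2.
Joint probability = 1/2 × 1/2 × 1/2 = 0.125.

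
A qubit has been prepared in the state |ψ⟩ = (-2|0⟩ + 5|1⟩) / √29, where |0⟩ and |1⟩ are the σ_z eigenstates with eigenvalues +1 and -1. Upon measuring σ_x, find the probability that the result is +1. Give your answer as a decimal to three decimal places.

|+x⟩ = (|0⟩ + |1⟩)/√2, so ⟨+x|ψ⟩ = (3) / (√2·√29).
P = |3|² / 58 = 9/58.

0.155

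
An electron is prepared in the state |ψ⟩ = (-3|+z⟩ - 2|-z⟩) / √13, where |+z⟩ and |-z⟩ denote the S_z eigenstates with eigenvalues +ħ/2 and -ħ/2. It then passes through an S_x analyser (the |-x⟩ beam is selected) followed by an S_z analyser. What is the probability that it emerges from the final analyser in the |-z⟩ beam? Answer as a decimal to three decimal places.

0.019

First analyser (S_x): P(|-x⟩) = |⟨-x|ψ⟩|² = 1/26.
After stage 1 the state is |-x⟩; P(|-z⟩) = |⟨-z|-x⟩|² = 1/2.
Joint probability = 1/26 × 1/2 = 0.019.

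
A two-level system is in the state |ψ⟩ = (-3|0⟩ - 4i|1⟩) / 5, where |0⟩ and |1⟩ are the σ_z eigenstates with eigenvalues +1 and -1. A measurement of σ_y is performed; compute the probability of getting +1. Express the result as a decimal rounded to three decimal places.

0.980

|+y⟩ = (|0⟩ + i|1⟩)/√2, so ⟨+y|ψ⟩ = (-7) / (√2·5).
P = |-7|² / 50 = 49/50.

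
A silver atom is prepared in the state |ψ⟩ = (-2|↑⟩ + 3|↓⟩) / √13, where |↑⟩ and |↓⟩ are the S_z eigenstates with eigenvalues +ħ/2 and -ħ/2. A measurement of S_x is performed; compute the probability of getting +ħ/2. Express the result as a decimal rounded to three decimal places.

|+x⟩ = (|↑⟩ + |↓⟩)/√2, so ⟨+x|ψ⟩ = (1) / (√2·√13).
P = |1|² / 26 = 1/26.

0.038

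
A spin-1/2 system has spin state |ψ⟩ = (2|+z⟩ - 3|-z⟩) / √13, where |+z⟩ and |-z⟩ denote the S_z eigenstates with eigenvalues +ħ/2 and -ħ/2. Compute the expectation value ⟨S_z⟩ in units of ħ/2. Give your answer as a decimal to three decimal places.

-0.385

⟨σ_z⟩ = |a|² - |b|² divided by |a|²+|b|², with a, b the |+z⟩, |-z⟩ amplitudes.
= (4 - 9)/13 = -5/13.
⟨S_z⟩ = (ħ/2)·⟨σ_z⟩.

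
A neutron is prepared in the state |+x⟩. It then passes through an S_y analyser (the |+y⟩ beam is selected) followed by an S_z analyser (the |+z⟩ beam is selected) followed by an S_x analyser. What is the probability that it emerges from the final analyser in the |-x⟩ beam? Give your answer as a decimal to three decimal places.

0.125

First analyser (S_y): from |+x⟩, P(|+y⟩) = 1/2.
After stage 1 the state is |+y⟩; P(|+z⟩) = |⟨+z|+y⟩|² = 1/2.
After stage 2 the state is |+z⟩; P(|-x⟩) = |⟨-x|+z⟩|² = 1/2.
Joint probability = 1/2 × 1/2 × 1/2 = 0.125.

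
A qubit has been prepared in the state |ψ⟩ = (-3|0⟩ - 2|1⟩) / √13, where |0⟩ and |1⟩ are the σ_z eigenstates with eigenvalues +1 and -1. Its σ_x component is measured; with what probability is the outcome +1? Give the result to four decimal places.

0.9615

|+x⟩ = (|0⟩ + |1⟩)/√2, so ⟨+x|ψ⟩ = (-5) / (√2·√13).
P = |-5|² / 26 = 25/26.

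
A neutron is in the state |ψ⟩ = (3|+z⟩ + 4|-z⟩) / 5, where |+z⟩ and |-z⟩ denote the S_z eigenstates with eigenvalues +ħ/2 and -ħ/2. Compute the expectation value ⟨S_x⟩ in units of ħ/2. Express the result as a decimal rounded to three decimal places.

⟨σ_x⟩ = 2 Re(a* b)/(|a|²+|b|²) with a = 3, b = 4.
a* b = 12, so ⟨σ_x⟩ = 24/25.
⟨S_x⟩ = (ħ/2)·⟨σ_x⟩.

0.960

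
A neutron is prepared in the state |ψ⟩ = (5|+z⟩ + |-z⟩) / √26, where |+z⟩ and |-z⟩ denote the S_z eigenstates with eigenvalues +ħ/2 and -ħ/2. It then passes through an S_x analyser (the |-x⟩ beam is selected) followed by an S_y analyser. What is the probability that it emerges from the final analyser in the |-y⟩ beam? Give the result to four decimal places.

0.1538

First analyser (S_x): P(|-x⟩) = |⟨-x|ψ⟩|² = 16/52.
After stage 1 the state is |-x⟩; P(|-y⟩) = |⟨-y|-x⟩|² = 1/2.
Joint probability = 16/52 × 1/2 = 0.1538.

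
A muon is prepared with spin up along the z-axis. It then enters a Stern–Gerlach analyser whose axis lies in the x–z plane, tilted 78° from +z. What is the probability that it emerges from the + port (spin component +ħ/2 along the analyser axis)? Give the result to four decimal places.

For spin-½, the probability of finding spin-up along an axis at angle θ to the initial spin direction is cos²(θ/2); spin-down is sin²(θ/2).
θ = 78°, so P = cos²(39°) ≈ 0.6040.

0.6040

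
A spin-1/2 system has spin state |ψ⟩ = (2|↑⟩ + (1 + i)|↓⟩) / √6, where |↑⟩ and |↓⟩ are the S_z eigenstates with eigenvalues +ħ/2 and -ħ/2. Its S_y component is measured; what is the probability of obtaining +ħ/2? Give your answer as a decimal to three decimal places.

|+y⟩ = (|↑⟩ + i|↓⟩)/√2, so ⟨+y|ψ⟩ = (3 - i) / (√2·√6).
P = |3 - i|² / 12 = 10/12.

0.833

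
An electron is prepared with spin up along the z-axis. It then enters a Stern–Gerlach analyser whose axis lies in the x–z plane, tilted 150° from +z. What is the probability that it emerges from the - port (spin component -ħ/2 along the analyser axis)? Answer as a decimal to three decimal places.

For spin-½, the probability of finding spin-up along an axis at angle θ to the initial spin direction is cos²(θ/2); spin-down is sin²(θ/2).
θ = 150°, so P = sin²(75°) ≈ 0.933.

0.933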